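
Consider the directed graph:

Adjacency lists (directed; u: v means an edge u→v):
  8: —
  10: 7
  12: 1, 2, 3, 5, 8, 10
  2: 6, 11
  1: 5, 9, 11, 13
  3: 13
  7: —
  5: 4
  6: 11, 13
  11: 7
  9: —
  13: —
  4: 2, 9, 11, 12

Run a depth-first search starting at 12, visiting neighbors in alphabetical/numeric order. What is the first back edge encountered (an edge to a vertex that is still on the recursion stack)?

DFS from 12 (visiting neighbors in alphabetical/numeric order); mark gray on enter, black on exit:
12 gray
  1 gray
    5 gray
      4 gray
        2 gray
          6 gray
            11 gray
              7 gray
              7 black
            11 black
            13 gray
            13 black
          6 black
          2→11: 11 black — skip
        2 black
        9 gray
        9 black
        4→11: 11 black — skip
        4→12: 12 is gray → back edge
First back edge: 4 → 12.

4->12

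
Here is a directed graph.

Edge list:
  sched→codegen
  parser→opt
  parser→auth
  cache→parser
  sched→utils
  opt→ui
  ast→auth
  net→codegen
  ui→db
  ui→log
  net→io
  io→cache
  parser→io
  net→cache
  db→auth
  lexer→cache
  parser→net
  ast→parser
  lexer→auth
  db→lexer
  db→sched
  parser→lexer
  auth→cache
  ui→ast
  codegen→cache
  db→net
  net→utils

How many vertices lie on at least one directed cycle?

12

A vertex is on a directed cycle iff it belongs to a strongly connected component of size ≥ 2 (or has a self-loop).
The vertices on cycles are {db, io, ui, ast, net, opt, auth, cache, lexer, sched, parser, codegen} — 12 in total.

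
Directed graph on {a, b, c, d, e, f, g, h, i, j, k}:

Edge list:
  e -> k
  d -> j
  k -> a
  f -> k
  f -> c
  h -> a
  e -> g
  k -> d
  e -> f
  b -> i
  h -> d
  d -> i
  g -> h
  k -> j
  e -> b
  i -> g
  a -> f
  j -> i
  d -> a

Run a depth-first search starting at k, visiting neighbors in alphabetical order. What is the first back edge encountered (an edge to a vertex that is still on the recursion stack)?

f→k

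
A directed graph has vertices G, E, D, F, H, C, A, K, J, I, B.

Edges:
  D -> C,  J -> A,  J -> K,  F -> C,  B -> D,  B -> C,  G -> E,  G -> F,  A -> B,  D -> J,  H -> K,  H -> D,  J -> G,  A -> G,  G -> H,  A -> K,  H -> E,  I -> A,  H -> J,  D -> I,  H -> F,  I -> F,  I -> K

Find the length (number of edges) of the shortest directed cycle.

For each vertex v, BFS finds the shortest path from v back to v.
The shortest such closed walk is G → H → J → G, length 3.

3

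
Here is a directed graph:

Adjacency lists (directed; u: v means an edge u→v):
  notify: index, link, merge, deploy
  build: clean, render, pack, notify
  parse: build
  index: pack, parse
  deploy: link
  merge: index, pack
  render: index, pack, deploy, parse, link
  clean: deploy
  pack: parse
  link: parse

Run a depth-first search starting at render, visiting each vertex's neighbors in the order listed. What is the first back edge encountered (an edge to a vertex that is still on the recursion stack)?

link→parse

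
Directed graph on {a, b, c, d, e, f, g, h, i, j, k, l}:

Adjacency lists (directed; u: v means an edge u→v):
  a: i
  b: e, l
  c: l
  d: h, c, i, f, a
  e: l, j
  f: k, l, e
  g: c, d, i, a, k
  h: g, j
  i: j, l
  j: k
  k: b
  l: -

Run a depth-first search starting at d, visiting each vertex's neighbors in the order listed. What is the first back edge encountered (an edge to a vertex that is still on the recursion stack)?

DFS from d (visiting each vertex's neighbors in the order listed); mark gray on enter, black on exit:
d gray
  h gray
    g gray
      c gray
        l gray
        l black
      c black
      g→d: d is gray → back edge
First back edge: g → d.

g->d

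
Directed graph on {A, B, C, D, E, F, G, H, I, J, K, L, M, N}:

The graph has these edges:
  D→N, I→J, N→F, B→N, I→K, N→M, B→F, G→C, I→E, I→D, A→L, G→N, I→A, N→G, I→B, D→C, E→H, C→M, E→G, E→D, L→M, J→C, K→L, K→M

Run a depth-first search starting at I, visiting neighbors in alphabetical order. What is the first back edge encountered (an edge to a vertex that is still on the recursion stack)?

DFS from I (visiting neighbors in alphabetical order); mark gray on enter, black on exit:
I gray
  A gray
    L gray
      M gray
      M black
    L black
  A black
  B gray
    F gray
    F black
    N gray
      N→F: F black — skip
      G gray
        C gray
          C→M: M black — skip
        C black
        G→N: N is gray → back edge
First back edge: G → N.

G->N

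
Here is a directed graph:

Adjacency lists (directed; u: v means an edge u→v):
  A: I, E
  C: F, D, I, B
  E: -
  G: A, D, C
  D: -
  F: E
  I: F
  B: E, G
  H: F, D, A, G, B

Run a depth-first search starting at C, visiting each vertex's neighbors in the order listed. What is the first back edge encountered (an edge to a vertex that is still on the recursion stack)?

DFS from C (visiting each vertex's neighbors in the order listed); mark gray on enter, black on exit:
C gray
  F gray
    E gray
    E black
  F black
  D gray
  D black
  I gray
    I→F: F black — skip
  I black
  B gray
    B→E: E black — skip
    G gray
      A gray
        A→I: I black — skip
        A→E: E black — skip
      A black
      G→D: D black — skip
      G→C: C is gray → back edge
First back edge: G → C.

G→C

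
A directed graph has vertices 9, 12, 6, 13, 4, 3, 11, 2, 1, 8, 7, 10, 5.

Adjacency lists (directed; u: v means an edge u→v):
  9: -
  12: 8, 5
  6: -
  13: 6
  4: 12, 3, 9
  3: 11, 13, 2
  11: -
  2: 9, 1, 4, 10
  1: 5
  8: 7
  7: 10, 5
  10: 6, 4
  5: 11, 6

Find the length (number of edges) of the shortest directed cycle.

For each vertex v, BFS finds the shortest path from v back to v.
The shortest such closed walk is 4 → 3 → 2 → 4, length 3.

3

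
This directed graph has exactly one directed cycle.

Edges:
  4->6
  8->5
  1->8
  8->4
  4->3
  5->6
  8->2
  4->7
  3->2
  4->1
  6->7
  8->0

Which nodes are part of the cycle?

1, 4, 8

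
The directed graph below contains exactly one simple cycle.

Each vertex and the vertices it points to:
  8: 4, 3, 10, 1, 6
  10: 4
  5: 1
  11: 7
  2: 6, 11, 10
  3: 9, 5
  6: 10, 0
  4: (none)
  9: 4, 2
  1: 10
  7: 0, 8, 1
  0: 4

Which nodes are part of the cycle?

2, 3, 7, 8, 9, 11

DFS with gray/black marking from 11:
11 gray
  7 gray
    0 gray
      4 gray
      4 black
    0 black
    8 gray
      8→4: 4 black — skip
      3 gray
        9 gray
          9→4: 4 black — skip
          2 gray
            6 gray
              10 gray
                10→4: 4 black — skip
              10 black
              6→0: 0 black — skip
            6 black
            2→11: 11 is gray → back edge
Back edge closes the cycle 11 → 7 → 8 → 3 → 9 → 2 → 11; its vertices are {2, 3, 7, 8, 9, 11}.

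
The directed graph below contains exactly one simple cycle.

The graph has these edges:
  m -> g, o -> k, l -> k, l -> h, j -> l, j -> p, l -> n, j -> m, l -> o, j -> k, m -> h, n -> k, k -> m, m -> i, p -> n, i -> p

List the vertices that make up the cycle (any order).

i, k, m, n, p

DFS with gray/black marking from m:
m gray
  g gray
  g black
  i gray
    p gray
      n gray
        k gray
          k→m: m is gray → back edge
Back edge closes the cycle m → i → p → n → k → m; its vertices are {i, k, m, n, p}.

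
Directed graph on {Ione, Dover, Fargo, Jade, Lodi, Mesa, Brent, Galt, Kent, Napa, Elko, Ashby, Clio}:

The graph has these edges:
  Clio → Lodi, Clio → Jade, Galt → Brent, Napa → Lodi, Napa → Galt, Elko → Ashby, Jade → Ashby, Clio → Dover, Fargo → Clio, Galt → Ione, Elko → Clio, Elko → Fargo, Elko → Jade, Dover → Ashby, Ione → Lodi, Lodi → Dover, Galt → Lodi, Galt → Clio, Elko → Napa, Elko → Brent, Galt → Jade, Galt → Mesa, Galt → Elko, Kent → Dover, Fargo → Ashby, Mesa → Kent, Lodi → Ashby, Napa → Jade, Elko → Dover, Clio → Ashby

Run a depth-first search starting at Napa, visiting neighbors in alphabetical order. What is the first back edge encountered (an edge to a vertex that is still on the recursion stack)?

Elko→Napa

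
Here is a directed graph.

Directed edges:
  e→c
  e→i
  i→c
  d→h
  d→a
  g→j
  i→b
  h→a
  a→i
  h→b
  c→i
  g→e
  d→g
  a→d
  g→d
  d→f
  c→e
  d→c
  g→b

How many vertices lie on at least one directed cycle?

7

A vertex is on a directed cycle iff it belongs to a strongly connected component of size ≥ 2 (or has a self-loop).
The vertices on cycles are {a, c, d, e, g, h, i} — 7 in total.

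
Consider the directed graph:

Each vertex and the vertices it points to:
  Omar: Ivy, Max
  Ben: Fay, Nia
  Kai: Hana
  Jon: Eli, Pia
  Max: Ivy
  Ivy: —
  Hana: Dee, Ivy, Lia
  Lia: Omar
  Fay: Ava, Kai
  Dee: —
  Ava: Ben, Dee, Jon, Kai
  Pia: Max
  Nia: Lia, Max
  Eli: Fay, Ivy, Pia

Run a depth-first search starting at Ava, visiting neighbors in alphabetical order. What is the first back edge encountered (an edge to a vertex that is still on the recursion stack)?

Fay->Ava

DFS from Ava (visiting neighbors in alphabetical order); mark gray on enter, black on exit:
Ava gray
  Ben gray
    Fay gray
      Fay→Ava: Ava is gray → back edge
First back edge: Fay → Ava.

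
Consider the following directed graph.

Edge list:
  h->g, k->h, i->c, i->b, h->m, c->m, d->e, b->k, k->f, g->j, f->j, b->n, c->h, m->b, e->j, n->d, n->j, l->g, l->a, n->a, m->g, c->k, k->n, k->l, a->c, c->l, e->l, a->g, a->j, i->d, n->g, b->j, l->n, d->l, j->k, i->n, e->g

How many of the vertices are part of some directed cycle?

13

A vertex is on a directed cycle iff it belongs to a strongly connected component of size ≥ 2 (or has a self-loop).
The vertices on cycles are {a, b, c, d, e, f, g, h, j, k, l, m, n} — 13 in total.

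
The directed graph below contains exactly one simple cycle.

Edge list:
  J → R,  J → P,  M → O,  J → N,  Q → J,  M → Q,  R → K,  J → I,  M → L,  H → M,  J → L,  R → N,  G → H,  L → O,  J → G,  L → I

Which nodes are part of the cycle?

DFS with gray/black marking from M:
M gray
  Q gray
    J gray
      L gray
        O gray
        O black
        I gray
        I black
      L black
      J→I: I black — skip
      R gray
        K gray
        K black
        N gray
        N black
      R black
      P gray
      P black
      J→N: N black — skip
      G gray
        H gray
          H→M: M is gray → back edge
Back edge closes the cycle M → Q → J → G → H → M; its vertices are {G, H, J, M, Q}.

G, H, J, M, Q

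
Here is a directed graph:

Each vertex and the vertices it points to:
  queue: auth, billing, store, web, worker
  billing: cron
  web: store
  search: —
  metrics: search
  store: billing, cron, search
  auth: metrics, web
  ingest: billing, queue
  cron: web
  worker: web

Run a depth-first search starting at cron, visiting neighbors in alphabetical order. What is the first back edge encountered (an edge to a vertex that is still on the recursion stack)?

billing->cron

DFS from cron (visiting neighbors in alphabetical order); mark gray on enter, black on exit:
cron gray
  web gray
    store gray
      billing gray
        billing→cron: cron is gray → back edge
First back edge: billing → cron.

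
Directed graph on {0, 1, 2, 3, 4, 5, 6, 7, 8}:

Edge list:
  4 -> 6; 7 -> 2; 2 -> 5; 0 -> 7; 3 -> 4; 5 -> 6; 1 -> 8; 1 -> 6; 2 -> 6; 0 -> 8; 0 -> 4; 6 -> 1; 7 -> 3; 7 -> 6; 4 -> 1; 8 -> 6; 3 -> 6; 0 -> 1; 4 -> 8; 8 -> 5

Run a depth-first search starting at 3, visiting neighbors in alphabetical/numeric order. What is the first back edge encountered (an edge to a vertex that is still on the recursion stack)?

6→1

DFS from 3 (visiting neighbors in alphabetical/numeric order); mark gray on enter, black on exit:
3 gray
  4 gray
    1 gray
      6 gray
        6→1: 1 is gray → back edge
First back edge: 6 → 1.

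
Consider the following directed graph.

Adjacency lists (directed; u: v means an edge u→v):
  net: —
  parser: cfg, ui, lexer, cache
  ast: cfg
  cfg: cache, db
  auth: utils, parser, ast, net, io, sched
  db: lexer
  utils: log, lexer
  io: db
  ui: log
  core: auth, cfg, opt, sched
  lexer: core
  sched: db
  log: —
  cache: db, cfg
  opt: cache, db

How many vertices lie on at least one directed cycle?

12

A vertex is on a directed cycle iff it belongs to a strongly connected component of size ≥ 2 (or has a self-loop).
The vertices on cycles are {db, io, ast, cfg, opt, auth, core, cache, lexer, sched, utils, parser} — 12 in total.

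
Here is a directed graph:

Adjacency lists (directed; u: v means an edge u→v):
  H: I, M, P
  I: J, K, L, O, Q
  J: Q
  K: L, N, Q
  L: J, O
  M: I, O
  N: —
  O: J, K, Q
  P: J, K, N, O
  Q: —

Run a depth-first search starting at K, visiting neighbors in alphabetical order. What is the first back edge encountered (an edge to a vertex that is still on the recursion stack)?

DFS from K (visiting neighbors in alphabetical order); mark gray on enter, black on exit:
K gray
  L gray
    J gray
      Q gray
      Q black
    J black
    O gray
      O→J: J black — skip
      O→K: K is gray → back edge
First back edge: O → K.

O→K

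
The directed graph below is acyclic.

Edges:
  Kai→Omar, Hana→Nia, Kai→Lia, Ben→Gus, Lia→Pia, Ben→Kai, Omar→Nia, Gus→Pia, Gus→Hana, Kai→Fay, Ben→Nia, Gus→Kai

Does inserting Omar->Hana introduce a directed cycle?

No

Adding Omar→Hana creates a cycle iff Hana can already reach Omar.
Explore from Hana: no path reaches Omar. The graph stays acyclic.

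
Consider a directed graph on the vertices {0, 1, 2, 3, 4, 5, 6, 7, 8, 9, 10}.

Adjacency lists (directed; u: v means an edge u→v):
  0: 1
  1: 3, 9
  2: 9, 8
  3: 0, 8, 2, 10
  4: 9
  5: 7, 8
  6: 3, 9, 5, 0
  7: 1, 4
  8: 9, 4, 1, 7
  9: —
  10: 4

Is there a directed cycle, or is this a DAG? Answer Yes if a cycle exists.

DFS with white/gray/black marking, starting from 2:
2 gray
  9 gray
  9 black
  8 gray
    8→9: 9 black — skip
    4 gray
      4→9: 9 black — skip
    4 black
    1 gray
      3 gray
        0 gray
          0→1: 1 is gray → back edge
Back edge found, so a cycle exists: 1 → 3 → 0 → 1.

Yes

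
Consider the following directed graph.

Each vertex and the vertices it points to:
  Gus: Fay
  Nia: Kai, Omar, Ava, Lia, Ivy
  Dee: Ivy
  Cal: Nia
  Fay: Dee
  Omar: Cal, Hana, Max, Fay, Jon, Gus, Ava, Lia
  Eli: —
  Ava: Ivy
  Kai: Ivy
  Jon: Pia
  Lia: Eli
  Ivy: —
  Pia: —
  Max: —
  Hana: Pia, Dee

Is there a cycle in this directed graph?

Yes

DFS with white/gray/black marking, starting from Omar:
Omar gray
  Cal gray
    Nia gray
      Kai gray
        Ivy gray
        Ivy black
      Kai black
      Nia→Omar: Omar is gray → back edge
Back edge found, so a cycle exists: Omar → Cal → Nia → Omar.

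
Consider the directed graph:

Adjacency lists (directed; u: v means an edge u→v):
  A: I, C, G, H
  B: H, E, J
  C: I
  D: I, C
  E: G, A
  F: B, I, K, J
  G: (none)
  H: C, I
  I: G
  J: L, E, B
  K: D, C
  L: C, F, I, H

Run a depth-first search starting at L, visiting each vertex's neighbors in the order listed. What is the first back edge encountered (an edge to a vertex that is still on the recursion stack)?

J->L

DFS from L (visiting each vertex's neighbors in the order listed); mark gray on enter, black on exit:
L gray
  C gray
    I gray
      G gray
      G black
    I black
  C black
  F gray
    B gray
      H gray
        H→C: C black — skip
        H→I: I black — skip
      H black
      E gray
        E→G: G black — skip
        A gray
          A→I: I black — skip
          A→C: C black — skip
          A→G: G black — skip
          A→H: H black — skip
        A black
      E black
      J gray
        J→L: L is gray → back edge
First back edge: J → L.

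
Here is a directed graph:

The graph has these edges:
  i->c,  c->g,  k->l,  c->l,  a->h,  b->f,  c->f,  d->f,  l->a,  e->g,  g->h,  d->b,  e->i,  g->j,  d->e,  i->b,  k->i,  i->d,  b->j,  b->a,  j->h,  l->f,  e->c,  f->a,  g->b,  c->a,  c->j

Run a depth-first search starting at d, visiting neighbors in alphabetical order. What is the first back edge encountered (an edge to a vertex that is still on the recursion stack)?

i->d

DFS from d (visiting neighbors in alphabetical order); mark gray on enter, black on exit:
d gray
  b gray
    a gray
      h gray
      h black
    a black
    f gray
      f→a: a black — skip
    f black
    j gray
      j→h: h black — skip
    j black
  b black
  e gray
    c gray
      c→a: a black — skip
      c→f: f black — skip
      g gray
        g→b: b black — skip
        g→h: h black — skip
        g→j: j black — skip
      g black
      c→j: j black — skip
      l gray
        l→a: a black — skip
        l→f: f black — skip
      l black
    c black
    e→g: g black — skip
    i gray
      i→b: b black — skip
      i→c: c black — skip
      i→d: d is gray → back edge
First back edge: i → d.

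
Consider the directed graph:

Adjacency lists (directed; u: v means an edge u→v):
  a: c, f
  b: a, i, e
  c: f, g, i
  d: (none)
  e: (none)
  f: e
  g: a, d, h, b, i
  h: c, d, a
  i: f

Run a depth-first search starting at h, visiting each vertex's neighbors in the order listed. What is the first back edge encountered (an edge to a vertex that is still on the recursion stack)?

a→c

DFS from h (visiting each vertex's neighbors in the order listed); mark gray on enter, black on exit:
h gray
  c gray
    f gray
      e gray
      e black
    f black
    g gray
      a gray
        a→c: c is gray → back edge
First back edge: a → c.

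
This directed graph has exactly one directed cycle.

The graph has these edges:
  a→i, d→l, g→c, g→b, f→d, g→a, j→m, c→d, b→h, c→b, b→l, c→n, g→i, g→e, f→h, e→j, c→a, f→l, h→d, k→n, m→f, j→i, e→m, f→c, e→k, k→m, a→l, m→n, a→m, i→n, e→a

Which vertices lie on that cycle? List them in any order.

a, c, f, m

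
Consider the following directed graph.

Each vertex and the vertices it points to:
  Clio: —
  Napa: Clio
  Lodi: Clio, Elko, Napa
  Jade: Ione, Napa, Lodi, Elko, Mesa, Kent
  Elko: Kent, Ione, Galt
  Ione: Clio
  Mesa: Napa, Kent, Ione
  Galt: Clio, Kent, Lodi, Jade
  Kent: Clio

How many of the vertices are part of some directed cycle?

4

A vertex is on a directed cycle iff it belongs to a strongly connected component of size ≥ 2 (or has a self-loop).
The vertices on cycles are {Elko, Galt, Jade, Lodi} — 4 in total.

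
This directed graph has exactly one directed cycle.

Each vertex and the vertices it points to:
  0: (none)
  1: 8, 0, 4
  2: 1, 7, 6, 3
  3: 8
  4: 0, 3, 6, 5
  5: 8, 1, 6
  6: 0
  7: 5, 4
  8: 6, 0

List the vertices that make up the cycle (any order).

1, 4, 5

DFS with gray/black marking from 4:
4 gray
  0 gray
  0 black
  3 gray
    8 gray
      6 gray
        6→0: 0 black — skip
      6 black
      8→0: 0 black — skip
    8 black
  3 black
  4→6: 6 black — skip
  5 gray
    5→8: 8 black — skip
    1 gray
      1→8: 8 black — skip
      1→0: 0 black — skip
      1→4: 4 is gray → back edge
Back edge closes the cycle 4 → 5 → 1 → 4; its vertices are {1, 4, 5}.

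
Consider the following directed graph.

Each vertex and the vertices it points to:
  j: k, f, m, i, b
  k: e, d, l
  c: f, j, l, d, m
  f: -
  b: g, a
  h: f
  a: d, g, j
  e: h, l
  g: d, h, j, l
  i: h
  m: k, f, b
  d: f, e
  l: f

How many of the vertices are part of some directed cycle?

5

A vertex is on a directed cycle iff it belongs to a strongly connected component of size ≥ 2 (or has a self-loop).
The vertices on cycles are {a, b, g, j, m} — 5 in total.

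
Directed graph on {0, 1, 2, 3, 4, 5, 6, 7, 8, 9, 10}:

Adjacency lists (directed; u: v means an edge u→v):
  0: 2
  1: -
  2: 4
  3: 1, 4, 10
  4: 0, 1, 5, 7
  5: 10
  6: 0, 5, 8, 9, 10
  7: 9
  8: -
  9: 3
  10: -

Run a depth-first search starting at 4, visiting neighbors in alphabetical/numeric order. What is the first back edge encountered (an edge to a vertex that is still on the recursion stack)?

2->4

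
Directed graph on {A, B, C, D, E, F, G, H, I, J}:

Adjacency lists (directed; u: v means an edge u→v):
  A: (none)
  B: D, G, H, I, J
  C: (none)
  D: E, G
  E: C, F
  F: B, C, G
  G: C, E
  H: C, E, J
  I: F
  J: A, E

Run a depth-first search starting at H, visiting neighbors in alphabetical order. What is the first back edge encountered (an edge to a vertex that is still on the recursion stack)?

DFS from H (visiting neighbors in alphabetical order); mark gray on enter, black on exit:
H gray
  C gray
  C black
  E gray
    E→C: C black — skip
    F gray
      B gray
        D gray
          D→E: E is gray → back edge
First back edge: D → E.

D->E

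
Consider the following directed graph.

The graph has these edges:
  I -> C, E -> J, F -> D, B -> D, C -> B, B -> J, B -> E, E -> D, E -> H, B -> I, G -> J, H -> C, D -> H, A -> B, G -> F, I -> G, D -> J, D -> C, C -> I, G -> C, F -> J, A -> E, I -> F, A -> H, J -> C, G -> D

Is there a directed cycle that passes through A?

A lies on a cycle iff there is a path from A back to itself.
Exploring from A, it never reaches itself; equivalently, its strongly connected component is a singleton.

No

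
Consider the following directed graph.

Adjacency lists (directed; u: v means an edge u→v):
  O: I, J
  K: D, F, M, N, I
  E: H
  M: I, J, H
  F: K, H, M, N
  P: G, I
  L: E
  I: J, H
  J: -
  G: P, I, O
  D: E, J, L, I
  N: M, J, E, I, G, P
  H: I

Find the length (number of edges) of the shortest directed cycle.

For each vertex v, BFS finds the shortest path from v back to v.
The shortest such closed walk is F → K → F, length 2.

2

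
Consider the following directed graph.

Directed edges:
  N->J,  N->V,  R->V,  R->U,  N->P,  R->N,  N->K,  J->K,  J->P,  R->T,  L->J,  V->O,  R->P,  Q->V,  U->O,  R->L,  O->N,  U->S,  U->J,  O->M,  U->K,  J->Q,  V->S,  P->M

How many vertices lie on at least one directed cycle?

5

A vertex is on a directed cycle iff it belongs to a strongly connected component of size ≥ 2 (or has a self-loop).
The vertices on cycles are {J, N, O, Q, V} — 5 in total.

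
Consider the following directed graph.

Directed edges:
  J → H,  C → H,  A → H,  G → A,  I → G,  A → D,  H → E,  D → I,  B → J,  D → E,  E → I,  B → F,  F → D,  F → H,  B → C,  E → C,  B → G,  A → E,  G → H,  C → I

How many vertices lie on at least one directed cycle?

7

A vertex is on a directed cycle iff it belongs to a strongly connected component of size ≥ 2 (or has a self-loop).
The vertices on cycles are {A, C, D, E, G, H, I} — 7 in total.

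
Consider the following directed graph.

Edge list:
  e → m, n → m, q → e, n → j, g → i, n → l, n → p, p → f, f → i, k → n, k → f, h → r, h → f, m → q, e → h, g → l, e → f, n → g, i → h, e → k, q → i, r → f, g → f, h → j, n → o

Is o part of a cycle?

o lies on a cycle iff there is a path from o back to itself.
Exploring from o, it never reaches itself; equivalently, its strongly connected component is a singleton.

No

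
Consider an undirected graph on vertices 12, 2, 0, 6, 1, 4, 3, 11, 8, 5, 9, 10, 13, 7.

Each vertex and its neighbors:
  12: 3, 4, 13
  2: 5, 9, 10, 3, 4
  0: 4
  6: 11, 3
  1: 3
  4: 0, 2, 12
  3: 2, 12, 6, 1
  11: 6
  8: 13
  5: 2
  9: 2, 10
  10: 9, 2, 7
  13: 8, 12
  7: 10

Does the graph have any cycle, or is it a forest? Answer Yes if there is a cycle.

Yes

DFS, tracking each vertex's parent; an edge to a visited non-parent vertex closes a cycle.
Start from 3:
visit 3 (parent –)
  visit 2 (parent 3)
    visit 5 (parent 2)
      5–2: parent, skip
    visit 9 (parent 2)
      9–2: parent, skip
      visit 10 (parent 9)
        10–9: parent, skip
        10–2: 2 visited and ≠ parent → cycle
Cycle: 2 – 9 – 10 – 2.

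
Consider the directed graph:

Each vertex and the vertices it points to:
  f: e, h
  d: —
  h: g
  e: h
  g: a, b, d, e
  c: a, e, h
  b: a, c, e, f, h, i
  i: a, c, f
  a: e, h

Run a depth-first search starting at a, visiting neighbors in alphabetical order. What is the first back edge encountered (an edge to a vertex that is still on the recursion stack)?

DFS from a (visiting neighbors in alphabetical order); mark gray on enter, black on exit:
a gray
  e gray
    h gray
      g gray
        g→a: a is gray → back edge
First back edge: g → a.

g->a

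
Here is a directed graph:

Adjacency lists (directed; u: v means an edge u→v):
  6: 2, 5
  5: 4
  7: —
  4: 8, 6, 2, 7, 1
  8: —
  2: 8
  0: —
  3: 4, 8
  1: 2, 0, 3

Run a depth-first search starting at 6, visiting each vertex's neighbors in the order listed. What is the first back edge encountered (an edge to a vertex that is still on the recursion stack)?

4->6

DFS from 6 (visiting each vertex's neighbors in the order listed); mark gray on enter, black on exit:
6 gray
  2 gray
    8 gray
    8 black
  2 black
  5 gray
    4 gray
      4→8: 8 black — skip
      4→6: 6 is gray → back edge
First back edge: 4 → 6.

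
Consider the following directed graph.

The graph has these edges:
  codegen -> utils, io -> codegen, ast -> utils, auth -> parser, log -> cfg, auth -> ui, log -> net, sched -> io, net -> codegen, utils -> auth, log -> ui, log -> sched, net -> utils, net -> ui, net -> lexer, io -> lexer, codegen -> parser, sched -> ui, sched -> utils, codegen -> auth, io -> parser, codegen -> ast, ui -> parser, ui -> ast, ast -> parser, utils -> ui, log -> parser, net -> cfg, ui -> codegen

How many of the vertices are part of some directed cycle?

5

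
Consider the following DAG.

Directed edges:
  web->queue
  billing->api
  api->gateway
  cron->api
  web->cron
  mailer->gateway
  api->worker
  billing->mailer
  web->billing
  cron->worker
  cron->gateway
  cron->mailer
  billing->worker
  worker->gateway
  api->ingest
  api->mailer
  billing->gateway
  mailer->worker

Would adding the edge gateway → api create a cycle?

Yes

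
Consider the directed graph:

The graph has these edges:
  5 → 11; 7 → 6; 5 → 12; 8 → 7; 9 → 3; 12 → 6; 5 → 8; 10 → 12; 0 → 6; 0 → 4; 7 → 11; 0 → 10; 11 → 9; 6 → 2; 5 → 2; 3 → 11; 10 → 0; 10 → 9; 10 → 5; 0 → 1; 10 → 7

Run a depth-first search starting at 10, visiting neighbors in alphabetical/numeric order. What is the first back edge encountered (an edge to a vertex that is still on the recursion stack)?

0->10

DFS from 10 (visiting neighbors in alphabetical/numeric order); mark gray on enter, black on exit:
10 gray
  0 gray
    1 gray
    1 black
    4 gray
    4 black
    6 gray
      2 gray
      2 black
    6 black
    0→10: 10 is gray → back edge
First back edge: 0 → 10.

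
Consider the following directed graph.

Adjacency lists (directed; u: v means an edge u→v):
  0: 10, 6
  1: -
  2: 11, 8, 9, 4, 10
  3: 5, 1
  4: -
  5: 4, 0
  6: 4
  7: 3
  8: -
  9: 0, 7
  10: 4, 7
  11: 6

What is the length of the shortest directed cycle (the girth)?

5

For each vertex v, BFS finds the shortest path from v back to v.
The shortest such closed walk is 0 → 10 → 7 → 3 → 5 → 0, length 5.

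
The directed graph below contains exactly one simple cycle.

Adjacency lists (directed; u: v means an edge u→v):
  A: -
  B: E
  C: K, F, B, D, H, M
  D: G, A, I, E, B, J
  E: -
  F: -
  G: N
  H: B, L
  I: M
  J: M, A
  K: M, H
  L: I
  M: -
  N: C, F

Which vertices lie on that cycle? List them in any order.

C, D, G, N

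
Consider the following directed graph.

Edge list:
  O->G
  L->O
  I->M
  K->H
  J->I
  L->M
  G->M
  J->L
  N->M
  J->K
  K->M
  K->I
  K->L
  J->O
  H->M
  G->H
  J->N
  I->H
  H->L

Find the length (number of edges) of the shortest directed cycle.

For each vertex v, BFS finds the shortest path from v back to v.
The shortest such closed walk is O → G → H → L → O, length 4.

4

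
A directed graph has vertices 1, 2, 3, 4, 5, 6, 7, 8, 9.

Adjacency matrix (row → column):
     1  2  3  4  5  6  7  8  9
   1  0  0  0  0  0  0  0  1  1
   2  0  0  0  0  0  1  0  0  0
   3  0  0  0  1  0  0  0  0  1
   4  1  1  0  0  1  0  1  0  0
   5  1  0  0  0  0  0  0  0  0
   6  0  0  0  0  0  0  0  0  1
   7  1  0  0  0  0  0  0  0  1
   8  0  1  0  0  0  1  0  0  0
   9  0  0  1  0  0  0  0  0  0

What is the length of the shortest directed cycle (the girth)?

2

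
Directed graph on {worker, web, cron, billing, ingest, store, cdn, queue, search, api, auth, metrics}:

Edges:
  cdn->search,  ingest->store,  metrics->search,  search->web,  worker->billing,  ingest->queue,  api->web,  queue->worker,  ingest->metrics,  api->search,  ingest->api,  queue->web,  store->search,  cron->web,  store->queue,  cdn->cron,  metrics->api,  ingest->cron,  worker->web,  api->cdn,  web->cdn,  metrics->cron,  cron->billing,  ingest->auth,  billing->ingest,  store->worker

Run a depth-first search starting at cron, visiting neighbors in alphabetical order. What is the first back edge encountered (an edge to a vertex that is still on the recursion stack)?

cdn→cron

DFS from cron (visiting neighbors in alphabetical order); mark gray on enter, black on exit:
cron gray
  billing gray
    ingest gray
      api gray
        cdn gray
          cdn→cron: cron is gray → back edge
First back edge: cdn → cron.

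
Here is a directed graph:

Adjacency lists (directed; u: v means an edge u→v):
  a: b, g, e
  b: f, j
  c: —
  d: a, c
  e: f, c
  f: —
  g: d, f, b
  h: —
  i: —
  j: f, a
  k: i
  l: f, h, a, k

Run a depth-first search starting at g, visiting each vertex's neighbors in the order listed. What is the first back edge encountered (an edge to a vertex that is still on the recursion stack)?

j->a

DFS from g (visiting each vertex's neighbors in the order listed); mark gray on enter, black on exit:
g gray
  d gray
    a gray
      b gray
        f gray
        f black
        j gray
          j→f: f black — skip
          j→a: a is gray → back edge
First back edge: j → a.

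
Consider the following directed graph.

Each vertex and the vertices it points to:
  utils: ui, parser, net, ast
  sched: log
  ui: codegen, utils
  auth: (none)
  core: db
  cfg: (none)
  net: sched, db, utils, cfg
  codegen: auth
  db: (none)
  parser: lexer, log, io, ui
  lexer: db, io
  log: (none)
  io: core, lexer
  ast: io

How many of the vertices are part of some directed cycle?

6

A vertex is on a directed cycle iff it belongs to a strongly connected component of size ≥ 2 (or has a self-loop).
The vertices on cycles are {io, ui, net, lexer, utils, parser} — 6 in total.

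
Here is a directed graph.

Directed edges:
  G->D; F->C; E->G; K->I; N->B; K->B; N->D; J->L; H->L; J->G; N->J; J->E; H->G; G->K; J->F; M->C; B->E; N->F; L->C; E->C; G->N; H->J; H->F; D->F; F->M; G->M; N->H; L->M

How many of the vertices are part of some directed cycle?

7

A vertex is on a directed cycle iff it belongs to a strongly connected component of size ≥ 2 (or has a self-loop).
The vertices on cycles are {B, E, G, H, J, K, N} — 7 in total.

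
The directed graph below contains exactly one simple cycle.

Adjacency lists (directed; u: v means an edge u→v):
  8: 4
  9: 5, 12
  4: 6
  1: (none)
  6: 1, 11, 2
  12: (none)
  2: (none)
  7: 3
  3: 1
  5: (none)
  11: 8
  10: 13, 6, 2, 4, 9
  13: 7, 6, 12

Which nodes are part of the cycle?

4, 6, 8, 11

DFS with gray/black marking from 4:
4 gray
  6 gray
    1 gray
    1 black
    11 gray
      8 gray
        8→4: 4 is gray → back edge
Back edge closes the cycle 4 → 6 → 11 → 8 → 4; its vertices are {4, 6, 8, 11}.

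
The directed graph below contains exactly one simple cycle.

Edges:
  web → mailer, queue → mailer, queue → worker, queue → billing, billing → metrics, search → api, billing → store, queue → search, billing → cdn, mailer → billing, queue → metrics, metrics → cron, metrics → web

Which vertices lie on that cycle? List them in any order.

web, mailer, billing, metrics

DFS with gray/black marking from billing:
billing gray
  metrics gray
    cron gray
    cron black
    web gray
      mailer gray
        mailer→billing: billing is gray → back edge
Back edge closes the cycle billing → metrics → web → mailer → billing; its vertices are {web, mailer, billing, metrics}.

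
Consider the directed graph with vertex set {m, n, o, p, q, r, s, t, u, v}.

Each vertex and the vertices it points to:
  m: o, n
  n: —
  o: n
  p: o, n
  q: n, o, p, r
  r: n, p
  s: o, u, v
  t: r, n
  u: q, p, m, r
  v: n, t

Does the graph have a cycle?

DFS with white/gray/black marking, starting from s:
s gray
  o gray
    n gray
    n black
  o black
  u gray
    q gray
      q→n: n black — skip
      q→o: o black — skip
      p gray
        p→o: o black — skip
        p→n: n black — skip
      p black
      r gray
        r→n: n black — skip
        r→p: p black — skip
      r black
    q black
    u→p: p black — skip
    m gray
      m→o: o black — skip
      m→n: n black — skip
    m black
    u→r: r black — skip
  u black
  v gray
    v→n: n black — skip
    t gray
      t→r: r black — skip
      t→n: n black — skip
    t black
  v black
s black
Every edge goes to a white or black vertex — no back edge, so the graph is acyclic.

No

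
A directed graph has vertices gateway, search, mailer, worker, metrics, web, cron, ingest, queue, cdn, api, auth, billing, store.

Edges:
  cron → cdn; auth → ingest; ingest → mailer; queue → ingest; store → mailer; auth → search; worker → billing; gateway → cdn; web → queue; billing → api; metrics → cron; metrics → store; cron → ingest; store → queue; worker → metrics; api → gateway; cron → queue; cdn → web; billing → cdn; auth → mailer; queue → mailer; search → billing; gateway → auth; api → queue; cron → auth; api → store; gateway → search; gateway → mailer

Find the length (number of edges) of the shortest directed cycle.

For each vertex v, BFS finds the shortest path from v back to v.
The shortest such closed walk is billing → api → gateway → search → billing, length 4.

4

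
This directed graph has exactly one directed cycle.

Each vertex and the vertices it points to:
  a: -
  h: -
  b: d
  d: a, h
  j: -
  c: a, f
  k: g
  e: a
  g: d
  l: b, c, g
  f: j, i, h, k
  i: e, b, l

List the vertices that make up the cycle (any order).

DFS with gray/black marking from f:
f gray
  j gray
  j black
  i gray
    e gray
      a gray
      a black
    e black
    b gray
      d gray
        d→a: a black — skip
        h gray
        h black
      d black
    b black
    l gray
      l→b: b black — skip
      c gray
        c→a: a black — skip
        c→f: f is gray → back edge
Back edge closes the cycle f → i → l → c → f; its vertices are {c, f, i, l}.

c, f, i, l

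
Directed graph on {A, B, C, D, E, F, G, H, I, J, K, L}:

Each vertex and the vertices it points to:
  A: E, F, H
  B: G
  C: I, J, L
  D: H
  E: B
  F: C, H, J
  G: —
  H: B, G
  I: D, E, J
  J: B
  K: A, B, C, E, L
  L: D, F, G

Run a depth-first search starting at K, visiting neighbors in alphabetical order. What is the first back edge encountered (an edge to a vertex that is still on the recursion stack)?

DFS from K (visiting neighbors in alphabetical order); mark gray on enter, black on exit:
K gray
  A gray
    E gray
      B gray
        G gray
        G black
      B black
    E black
    F gray
      C gray
        I gray
          D gray
            H gray
              H→B: B black — skip
              H→G: G black — skip
            H black
          D black
          I→E: E black — skip
          J gray
            J→B: B black — skip
          J black
        I black
        C→J: J black — skip
        L gray
          L→D: D black — skip
          L→F: F is gray → back edge
First back edge: L → F.

L->F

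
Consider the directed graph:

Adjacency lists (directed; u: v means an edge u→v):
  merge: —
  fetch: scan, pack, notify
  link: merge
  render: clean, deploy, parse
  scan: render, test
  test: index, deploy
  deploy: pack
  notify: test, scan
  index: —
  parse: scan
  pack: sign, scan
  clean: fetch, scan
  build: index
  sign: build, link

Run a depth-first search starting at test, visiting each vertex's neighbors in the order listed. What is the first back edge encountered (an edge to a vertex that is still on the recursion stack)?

DFS from test (visiting each vertex's neighbors in the order listed); mark gray on enter, black on exit:
test gray
  index gray
  index black
  deploy gray
    pack gray
      sign gray
        build gray
          build→index: index black — skip
        build black
        link gray
          merge gray
          merge black
        link black
      sign black
      scan gray
        render gray
          clean gray
            fetch gray
              fetch→scan: scan is gray → back edge
First back edge: fetch → scan.

fetch->scan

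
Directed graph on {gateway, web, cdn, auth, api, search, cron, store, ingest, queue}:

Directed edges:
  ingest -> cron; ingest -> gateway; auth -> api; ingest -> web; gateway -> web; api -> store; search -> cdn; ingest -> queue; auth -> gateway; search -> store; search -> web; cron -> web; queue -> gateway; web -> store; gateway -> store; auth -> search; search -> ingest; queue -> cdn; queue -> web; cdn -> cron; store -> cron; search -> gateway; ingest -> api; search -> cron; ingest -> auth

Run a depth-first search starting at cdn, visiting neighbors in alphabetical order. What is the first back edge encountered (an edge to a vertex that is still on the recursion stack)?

DFS from cdn (visiting neighbors in alphabetical order); mark gray on enter, black on exit:
cdn gray
  cron gray
    web gray
      store gray
        store→cron: cron is gray → back edge
First back edge: store → cron.

store→cron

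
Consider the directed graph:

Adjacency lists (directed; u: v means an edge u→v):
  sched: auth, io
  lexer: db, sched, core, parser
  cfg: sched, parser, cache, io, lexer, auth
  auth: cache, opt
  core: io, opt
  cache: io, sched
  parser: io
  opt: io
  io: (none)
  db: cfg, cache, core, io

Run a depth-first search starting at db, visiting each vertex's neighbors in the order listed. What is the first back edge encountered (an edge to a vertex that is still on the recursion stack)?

cache->sched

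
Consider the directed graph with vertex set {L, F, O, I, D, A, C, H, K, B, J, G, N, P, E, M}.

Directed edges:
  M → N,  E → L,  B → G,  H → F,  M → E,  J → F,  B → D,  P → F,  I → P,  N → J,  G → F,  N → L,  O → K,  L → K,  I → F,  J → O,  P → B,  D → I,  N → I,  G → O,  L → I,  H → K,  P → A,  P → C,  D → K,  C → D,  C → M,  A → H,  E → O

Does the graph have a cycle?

DFS with white/gray/black marking, starting from F:
F gray
F black
L gray
  K gray
  K black
  I gray
    P gray
      P→F: F black — skip
      A gray
        H gray
          H→F: F black — skip
          H→K: K black — skip
        H black
      A black
      C gray
        D gray
          D→K: K black — skip
          D→I: I is gray → back edge
Back edge found, so a cycle exists: I → P → C → D → I.

Yes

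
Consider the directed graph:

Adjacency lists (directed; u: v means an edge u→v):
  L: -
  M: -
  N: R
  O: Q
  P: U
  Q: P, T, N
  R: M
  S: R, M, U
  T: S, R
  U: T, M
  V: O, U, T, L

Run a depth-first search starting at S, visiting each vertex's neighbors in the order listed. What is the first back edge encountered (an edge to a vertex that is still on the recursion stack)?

T→S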